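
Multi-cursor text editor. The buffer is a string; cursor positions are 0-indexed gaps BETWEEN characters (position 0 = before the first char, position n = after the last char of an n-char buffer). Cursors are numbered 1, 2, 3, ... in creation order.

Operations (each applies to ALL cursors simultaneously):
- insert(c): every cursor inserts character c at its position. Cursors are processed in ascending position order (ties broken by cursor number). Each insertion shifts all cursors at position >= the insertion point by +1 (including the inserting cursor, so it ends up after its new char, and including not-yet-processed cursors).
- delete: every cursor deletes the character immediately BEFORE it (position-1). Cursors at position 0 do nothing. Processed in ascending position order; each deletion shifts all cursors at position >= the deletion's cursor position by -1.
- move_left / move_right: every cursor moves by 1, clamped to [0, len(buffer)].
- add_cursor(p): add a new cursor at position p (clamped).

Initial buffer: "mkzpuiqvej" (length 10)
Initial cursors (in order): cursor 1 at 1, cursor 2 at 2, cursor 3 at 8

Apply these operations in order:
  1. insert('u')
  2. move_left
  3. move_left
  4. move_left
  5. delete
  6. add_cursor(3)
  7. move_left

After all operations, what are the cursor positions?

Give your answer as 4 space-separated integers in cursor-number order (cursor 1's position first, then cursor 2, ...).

Answer: 0 0 5 2

Derivation:
After op 1 (insert('u')): buffer="mukuzpuiqvuej" (len 13), cursors c1@2 c2@4 c3@11, authorship .1.2......3..
After op 2 (move_left): buffer="mukuzpuiqvuej" (len 13), cursors c1@1 c2@3 c3@10, authorship .1.2......3..
After op 3 (move_left): buffer="mukuzpuiqvuej" (len 13), cursors c1@0 c2@2 c3@9, authorship .1.2......3..
After op 4 (move_left): buffer="mukuzpuiqvuej" (len 13), cursors c1@0 c2@1 c3@8, authorship .1.2......3..
After op 5 (delete): buffer="ukuzpuqvuej" (len 11), cursors c1@0 c2@0 c3@6, authorship 1.2.....3..
After op 6 (add_cursor(3)): buffer="ukuzpuqvuej" (len 11), cursors c1@0 c2@0 c4@3 c3@6, authorship 1.2.....3..
After op 7 (move_left): buffer="ukuzpuqvuej" (len 11), cursors c1@0 c2@0 c4@2 c3@5, authorship 1.2.....3..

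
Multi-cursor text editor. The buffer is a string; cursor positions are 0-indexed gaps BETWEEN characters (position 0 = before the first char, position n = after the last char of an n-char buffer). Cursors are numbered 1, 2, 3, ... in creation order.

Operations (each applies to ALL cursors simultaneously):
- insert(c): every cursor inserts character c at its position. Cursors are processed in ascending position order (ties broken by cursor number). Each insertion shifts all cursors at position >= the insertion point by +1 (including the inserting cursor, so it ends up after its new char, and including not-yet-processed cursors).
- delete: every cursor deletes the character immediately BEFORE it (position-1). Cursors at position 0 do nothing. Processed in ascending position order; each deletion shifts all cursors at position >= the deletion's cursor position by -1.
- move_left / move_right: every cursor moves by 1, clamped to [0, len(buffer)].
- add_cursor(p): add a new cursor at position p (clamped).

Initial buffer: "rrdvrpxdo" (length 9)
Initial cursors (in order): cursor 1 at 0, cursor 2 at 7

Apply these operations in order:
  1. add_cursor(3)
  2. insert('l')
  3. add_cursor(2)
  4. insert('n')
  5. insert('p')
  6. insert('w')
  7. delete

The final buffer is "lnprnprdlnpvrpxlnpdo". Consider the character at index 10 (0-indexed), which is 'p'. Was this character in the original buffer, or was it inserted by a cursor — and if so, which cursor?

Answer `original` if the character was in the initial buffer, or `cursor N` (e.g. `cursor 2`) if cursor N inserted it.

After op 1 (add_cursor(3)): buffer="rrdvrpxdo" (len 9), cursors c1@0 c3@3 c2@7, authorship .........
After op 2 (insert('l')): buffer="lrrdlvrpxldo" (len 12), cursors c1@1 c3@5 c2@10, authorship 1...3....2..
After op 3 (add_cursor(2)): buffer="lrrdlvrpxldo" (len 12), cursors c1@1 c4@2 c3@5 c2@10, authorship 1...3....2..
After op 4 (insert('n')): buffer="lnrnrdlnvrpxlndo" (len 16), cursors c1@2 c4@4 c3@8 c2@14, authorship 11.4..33....22..
After op 5 (insert('p')): buffer="lnprnprdlnpvrpxlnpdo" (len 20), cursors c1@3 c4@6 c3@11 c2@18, authorship 111.44..333....222..
After op 6 (insert('w')): buffer="lnpwrnpwrdlnpwvrpxlnpwdo" (len 24), cursors c1@4 c4@8 c3@14 c2@22, authorship 1111.444..3333....2222..
After op 7 (delete): buffer="lnprnprdlnpvrpxlnpdo" (len 20), cursors c1@3 c4@6 c3@11 c2@18, authorship 111.44..333....222..
Authorship (.=original, N=cursor N): 1 1 1 . 4 4 . . 3 3 3 . . . . 2 2 2 . .
Index 10: author = 3

Answer: cursor 3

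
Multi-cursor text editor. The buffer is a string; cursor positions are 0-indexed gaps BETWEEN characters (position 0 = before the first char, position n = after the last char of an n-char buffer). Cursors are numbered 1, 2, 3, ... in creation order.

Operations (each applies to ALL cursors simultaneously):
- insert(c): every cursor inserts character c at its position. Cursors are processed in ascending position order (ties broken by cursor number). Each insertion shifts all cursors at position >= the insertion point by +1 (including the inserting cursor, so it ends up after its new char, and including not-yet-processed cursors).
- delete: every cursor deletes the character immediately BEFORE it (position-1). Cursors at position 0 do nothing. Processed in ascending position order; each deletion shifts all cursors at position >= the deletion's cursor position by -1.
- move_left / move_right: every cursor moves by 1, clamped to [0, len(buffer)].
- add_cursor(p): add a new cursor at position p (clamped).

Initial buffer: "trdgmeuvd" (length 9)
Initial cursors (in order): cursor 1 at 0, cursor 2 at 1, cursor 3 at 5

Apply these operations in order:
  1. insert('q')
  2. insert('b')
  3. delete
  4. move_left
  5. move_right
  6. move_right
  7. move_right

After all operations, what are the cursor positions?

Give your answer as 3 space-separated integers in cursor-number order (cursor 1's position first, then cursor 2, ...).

Answer: 3 5 10

Derivation:
After op 1 (insert('q')): buffer="qtqrdgmqeuvd" (len 12), cursors c1@1 c2@3 c3@8, authorship 1.2....3....
After op 2 (insert('b')): buffer="qbtqbrdgmqbeuvd" (len 15), cursors c1@2 c2@5 c3@11, authorship 11.22....33....
After op 3 (delete): buffer="qtqrdgmqeuvd" (len 12), cursors c1@1 c2@3 c3@8, authorship 1.2....3....
After op 4 (move_left): buffer="qtqrdgmqeuvd" (len 12), cursors c1@0 c2@2 c3@7, authorship 1.2....3....
After op 5 (move_right): buffer="qtqrdgmqeuvd" (len 12), cursors c1@1 c2@3 c3@8, authorship 1.2....3....
After op 6 (move_right): buffer="qtqrdgmqeuvd" (len 12), cursors c1@2 c2@4 c3@9, authorship 1.2....3....
After op 7 (move_right): buffer="qtqrdgmqeuvd" (len 12), cursors c1@3 c2@5 c3@10, authorship 1.2....3....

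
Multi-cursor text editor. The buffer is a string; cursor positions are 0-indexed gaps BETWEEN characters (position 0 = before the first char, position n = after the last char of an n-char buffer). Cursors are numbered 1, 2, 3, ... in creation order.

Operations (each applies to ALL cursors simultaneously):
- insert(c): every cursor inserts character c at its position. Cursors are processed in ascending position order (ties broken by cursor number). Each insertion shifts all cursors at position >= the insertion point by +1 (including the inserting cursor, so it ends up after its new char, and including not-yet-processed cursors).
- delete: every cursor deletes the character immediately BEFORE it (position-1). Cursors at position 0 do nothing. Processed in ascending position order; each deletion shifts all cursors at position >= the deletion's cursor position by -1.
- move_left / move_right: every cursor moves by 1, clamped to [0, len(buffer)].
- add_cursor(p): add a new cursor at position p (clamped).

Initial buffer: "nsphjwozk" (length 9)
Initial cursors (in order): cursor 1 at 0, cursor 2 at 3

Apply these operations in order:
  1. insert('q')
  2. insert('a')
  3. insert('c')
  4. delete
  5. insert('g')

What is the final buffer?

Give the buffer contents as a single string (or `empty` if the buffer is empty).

After op 1 (insert('q')): buffer="qnspqhjwozk" (len 11), cursors c1@1 c2@5, authorship 1...2......
After op 2 (insert('a')): buffer="qanspqahjwozk" (len 13), cursors c1@2 c2@7, authorship 11...22......
After op 3 (insert('c')): buffer="qacnspqachjwozk" (len 15), cursors c1@3 c2@9, authorship 111...222......
After op 4 (delete): buffer="qanspqahjwozk" (len 13), cursors c1@2 c2@7, authorship 11...22......
After op 5 (insert('g')): buffer="qagnspqaghjwozk" (len 15), cursors c1@3 c2@9, authorship 111...222......

Answer: qagnspqaghjwozk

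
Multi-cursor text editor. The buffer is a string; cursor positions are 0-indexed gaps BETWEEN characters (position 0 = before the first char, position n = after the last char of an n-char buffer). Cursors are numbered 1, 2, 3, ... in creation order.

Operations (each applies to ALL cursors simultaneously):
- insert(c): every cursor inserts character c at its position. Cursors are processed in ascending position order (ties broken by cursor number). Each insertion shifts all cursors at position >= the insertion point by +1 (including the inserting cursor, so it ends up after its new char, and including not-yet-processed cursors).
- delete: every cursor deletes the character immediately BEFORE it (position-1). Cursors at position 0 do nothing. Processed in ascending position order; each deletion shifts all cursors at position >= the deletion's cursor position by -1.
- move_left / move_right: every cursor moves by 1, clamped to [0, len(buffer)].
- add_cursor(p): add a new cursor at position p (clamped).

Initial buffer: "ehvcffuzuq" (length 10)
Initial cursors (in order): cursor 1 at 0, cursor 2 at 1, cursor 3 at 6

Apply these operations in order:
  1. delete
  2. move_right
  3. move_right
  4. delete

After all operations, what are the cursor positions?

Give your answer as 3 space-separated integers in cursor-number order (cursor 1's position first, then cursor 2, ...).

Answer: 0 0 3

Derivation:
After op 1 (delete): buffer="hvcfuzuq" (len 8), cursors c1@0 c2@0 c3@4, authorship ........
After op 2 (move_right): buffer="hvcfuzuq" (len 8), cursors c1@1 c2@1 c3@5, authorship ........
After op 3 (move_right): buffer="hvcfuzuq" (len 8), cursors c1@2 c2@2 c3@6, authorship ........
After op 4 (delete): buffer="cfuuq" (len 5), cursors c1@0 c2@0 c3@3, authorship .....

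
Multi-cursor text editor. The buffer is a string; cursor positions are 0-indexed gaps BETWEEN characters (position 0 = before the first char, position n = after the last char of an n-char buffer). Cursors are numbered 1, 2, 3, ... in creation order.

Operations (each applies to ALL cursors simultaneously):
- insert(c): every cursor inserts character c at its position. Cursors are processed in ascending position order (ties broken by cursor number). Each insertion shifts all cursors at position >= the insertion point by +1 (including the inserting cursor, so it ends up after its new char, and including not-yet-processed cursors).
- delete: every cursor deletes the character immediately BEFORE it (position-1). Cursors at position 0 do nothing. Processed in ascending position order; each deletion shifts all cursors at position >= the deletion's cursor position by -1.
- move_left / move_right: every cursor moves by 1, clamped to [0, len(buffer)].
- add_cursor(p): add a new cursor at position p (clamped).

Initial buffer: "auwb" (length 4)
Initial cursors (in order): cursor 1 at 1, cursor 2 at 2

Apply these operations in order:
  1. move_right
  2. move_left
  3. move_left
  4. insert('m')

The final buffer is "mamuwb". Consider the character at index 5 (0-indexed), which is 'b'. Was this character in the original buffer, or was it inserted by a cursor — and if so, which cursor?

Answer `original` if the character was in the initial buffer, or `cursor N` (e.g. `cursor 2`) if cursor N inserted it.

After op 1 (move_right): buffer="auwb" (len 4), cursors c1@2 c2@3, authorship ....
After op 2 (move_left): buffer="auwb" (len 4), cursors c1@1 c2@2, authorship ....
After op 3 (move_left): buffer="auwb" (len 4), cursors c1@0 c2@1, authorship ....
After op 4 (insert('m')): buffer="mamuwb" (len 6), cursors c1@1 c2@3, authorship 1.2...
Authorship (.=original, N=cursor N): 1 . 2 . . .
Index 5: author = original

Answer: original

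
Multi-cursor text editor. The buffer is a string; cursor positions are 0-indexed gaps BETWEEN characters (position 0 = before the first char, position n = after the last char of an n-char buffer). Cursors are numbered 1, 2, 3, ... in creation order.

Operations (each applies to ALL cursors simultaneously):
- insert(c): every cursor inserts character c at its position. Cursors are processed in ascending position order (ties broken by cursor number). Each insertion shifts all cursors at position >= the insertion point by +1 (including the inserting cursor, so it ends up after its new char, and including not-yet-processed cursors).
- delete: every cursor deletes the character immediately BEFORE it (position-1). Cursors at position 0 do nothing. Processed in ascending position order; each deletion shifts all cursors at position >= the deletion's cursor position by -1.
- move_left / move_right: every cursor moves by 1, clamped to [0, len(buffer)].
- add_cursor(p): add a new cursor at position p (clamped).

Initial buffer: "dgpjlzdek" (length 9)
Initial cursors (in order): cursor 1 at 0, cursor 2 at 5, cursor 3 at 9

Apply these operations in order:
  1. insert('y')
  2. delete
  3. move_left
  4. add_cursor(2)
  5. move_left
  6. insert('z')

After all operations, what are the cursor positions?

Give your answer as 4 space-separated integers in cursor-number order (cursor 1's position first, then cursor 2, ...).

Answer: 1 6 11 3

Derivation:
After op 1 (insert('y')): buffer="ydgpjlyzdeky" (len 12), cursors c1@1 c2@7 c3@12, authorship 1.....2....3
After op 2 (delete): buffer="dgpjlzdek" (len 9), cursors c1@0 c2@5 c3@9, authorship .........
After op 3 (move_left): buffer="dgpjlzdek" (len 9), cursors c1@0 c2@4 c3@8, authorship .........
After op 4 (add_cursor(2)): buffer="dgpjlzdek" (len 9), cursors c1@0 c4@2 c2@4 c3@8, authorship .........
After op 5 (move_left): buffer="dgpjlzdek" (len 9), cursors c1@0 c4@1 c2@3 c3@7, authorship .........
After op 6 (insert('z')): buffer="zdzgpzjlzdzek" (len 13), cursors c1@1 c4@3 c2@6 c3@11, authorship 1.4..2....3..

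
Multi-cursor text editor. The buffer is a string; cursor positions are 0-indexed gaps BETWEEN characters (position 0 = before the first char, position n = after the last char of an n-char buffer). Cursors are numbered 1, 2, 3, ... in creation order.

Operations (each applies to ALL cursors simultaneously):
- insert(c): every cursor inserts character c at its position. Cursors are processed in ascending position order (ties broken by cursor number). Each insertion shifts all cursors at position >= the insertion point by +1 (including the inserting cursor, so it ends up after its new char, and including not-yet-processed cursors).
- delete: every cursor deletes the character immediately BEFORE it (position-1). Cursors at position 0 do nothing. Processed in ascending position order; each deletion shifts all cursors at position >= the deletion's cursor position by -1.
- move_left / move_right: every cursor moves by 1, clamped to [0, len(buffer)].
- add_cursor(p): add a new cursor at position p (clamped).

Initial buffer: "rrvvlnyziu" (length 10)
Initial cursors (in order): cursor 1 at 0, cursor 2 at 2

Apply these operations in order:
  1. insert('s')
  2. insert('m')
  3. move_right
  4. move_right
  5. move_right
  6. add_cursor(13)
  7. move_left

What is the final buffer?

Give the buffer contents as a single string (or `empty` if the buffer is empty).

Answer: smrrsmvvlnyziu

Derivation:
After op 1 (insert('s')): buffer="srrsvvlnyziu" (len 12), cursors c1@1 c2@4, authorship 1..2........
After op 2 (insert('m')): buffer="smrrsmvvlnyziu" (len 14), cursors c1@2 c2@6, authorship 11..22........
After op 3 (move_right): buffer="smrrsmvvlnyziu" (len 14), cursors c1@3 c2@7, authorship 11..22........
After op 4 (move_right): buffer="smrrsmvvlnyziu" (len 14), cursors c1@4 c2@8, authorship 11..22........
After op 5 (move_right): buffer="smrrsmvvlnyziu" (len 14), cursors c1@5 c2@9, authorship 11..22........
After op 6 (add_cursor(13)): buffer="smrrsmvvlnyziu" (len 14), cursors c1@5 c2@9 c3@13, authorship 11..22........
After op 7 (move_left): buffer="smrrsmvvlnyziu" (len 14), cursors c1@4 c2@8 c3@12, authorship 11..22........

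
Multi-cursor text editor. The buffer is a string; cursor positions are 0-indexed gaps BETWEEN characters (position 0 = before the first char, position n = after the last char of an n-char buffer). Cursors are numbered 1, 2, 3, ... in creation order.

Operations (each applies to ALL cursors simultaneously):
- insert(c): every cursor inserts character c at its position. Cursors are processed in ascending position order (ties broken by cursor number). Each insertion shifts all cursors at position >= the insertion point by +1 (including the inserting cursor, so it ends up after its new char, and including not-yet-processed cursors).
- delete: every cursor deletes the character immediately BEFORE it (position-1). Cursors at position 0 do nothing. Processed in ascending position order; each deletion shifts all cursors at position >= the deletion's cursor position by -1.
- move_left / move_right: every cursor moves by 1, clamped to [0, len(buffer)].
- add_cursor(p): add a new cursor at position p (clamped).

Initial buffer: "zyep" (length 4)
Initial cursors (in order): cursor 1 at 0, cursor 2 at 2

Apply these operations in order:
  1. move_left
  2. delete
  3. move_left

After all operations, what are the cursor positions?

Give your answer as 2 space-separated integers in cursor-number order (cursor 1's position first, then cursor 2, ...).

After op 1 (move_left): buffer="zyep" (len 4), cursors c1@0 c2@1, authorship ....
After op 2 (delete): buffer="yep" (len 3), cursors c1@0 c2@0, authorship ...
After op 3 (move_left): buffer="yep" (len 3), cursors c1@0 c2@0, authorship ...

Answer: 0 0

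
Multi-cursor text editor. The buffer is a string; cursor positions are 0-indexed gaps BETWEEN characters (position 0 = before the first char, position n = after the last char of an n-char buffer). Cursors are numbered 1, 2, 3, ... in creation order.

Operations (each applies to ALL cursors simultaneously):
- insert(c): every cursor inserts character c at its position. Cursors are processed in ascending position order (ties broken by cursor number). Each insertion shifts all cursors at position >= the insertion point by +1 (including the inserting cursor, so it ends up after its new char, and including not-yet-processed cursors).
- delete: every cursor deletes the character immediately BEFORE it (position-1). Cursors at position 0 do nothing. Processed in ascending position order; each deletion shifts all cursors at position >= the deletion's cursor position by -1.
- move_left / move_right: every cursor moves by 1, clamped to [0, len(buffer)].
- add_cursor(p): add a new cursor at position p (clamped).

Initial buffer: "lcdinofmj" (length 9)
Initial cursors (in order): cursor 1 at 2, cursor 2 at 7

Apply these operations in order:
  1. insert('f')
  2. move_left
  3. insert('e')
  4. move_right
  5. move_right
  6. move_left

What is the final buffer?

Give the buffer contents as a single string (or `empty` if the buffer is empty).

After op 1 (insert('f')): buffer="lcfdinoffmj" (len 11), cursors c1@3 c2@9, authorship ..1.....2..
After op 2 (move_left): buffer="lcfdinoffmj" (len 11), cursors c1@2 c2@8, authorship ..1.....2..
After op 3 (insert('e')): buffer="lcefdinofefmj" (len 13), cursors c1@3 c2@10, authorship ..11.....22..
After op 4 (move_right): buffer="lcefdinofefmj" (len 13), cursors c1@4 c2@11, authorship ..11.....22..
After op 5 (move_right): buffer="lcefdinofefmj" (len 13), cursors c1@5 c2@12, authorship ..11.....22..
After op 6 (move_left): buffer="lcefdinofefmj" (len 13), cursors c1@4 c2@11, authorship ..11.....22..

Answer: lcefdinofefmj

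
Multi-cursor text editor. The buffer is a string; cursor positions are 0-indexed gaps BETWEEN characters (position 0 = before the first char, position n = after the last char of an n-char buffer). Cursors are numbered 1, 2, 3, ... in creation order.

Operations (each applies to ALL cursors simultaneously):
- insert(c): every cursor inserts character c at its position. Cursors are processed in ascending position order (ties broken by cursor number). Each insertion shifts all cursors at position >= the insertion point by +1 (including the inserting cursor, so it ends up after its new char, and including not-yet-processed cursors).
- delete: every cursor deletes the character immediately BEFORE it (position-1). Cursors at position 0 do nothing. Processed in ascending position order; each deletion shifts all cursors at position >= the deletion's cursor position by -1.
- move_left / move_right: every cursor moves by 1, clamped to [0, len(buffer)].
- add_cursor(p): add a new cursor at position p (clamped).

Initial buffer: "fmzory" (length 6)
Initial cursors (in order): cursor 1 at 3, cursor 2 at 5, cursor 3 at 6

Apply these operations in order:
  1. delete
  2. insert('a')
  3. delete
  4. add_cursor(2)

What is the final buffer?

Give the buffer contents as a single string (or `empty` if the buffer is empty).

Answer: fmo

Derivation:
After op 1 (delete): buffer="fmo" (len 3), cursors c1@2 c2@3 c3@3, authorship ...
After op 2 (insert('a')): buffer="fmaoaa" (len 6), cursors c1@3 c2@6 c3@6, authorship ..1.23
After op 3 (delete): buffer="fmo" (len 3), cursors c1@2 c2@3 c3@3, authorship ...
After op 4 (add_cursor(2)): buffer="fmo" (len 3), cursors c1@2 c4@2 c2@3 c3@3, authorship ...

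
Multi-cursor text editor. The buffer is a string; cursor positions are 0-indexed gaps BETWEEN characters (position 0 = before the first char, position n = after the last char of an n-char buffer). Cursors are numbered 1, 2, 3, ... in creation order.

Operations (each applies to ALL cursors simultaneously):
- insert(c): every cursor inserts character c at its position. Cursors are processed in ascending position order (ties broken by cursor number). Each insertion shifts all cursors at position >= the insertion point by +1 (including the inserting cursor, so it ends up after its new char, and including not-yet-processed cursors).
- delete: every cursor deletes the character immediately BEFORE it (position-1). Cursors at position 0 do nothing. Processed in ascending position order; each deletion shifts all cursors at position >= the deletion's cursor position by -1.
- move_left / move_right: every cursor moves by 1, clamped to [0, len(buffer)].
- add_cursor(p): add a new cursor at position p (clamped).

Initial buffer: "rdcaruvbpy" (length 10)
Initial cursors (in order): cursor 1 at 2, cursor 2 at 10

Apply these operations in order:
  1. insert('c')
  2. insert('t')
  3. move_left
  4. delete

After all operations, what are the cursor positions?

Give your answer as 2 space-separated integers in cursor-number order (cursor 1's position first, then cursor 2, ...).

Answer: 2 11

Derivation:
After op 1 (insert('c')): buffer="rdccaruvbpyc" (len 12), cursors c1@3 c2@12, authorship ..1........2
After op 2 (insert('t')): buffer="rdctcaruvbpyct" (len 14), cursors c1@4 c2@14, authorship ..11........22
After op 3 (move_left): buffer="rdctcaruvbpyct" (len 14), cursors c1@3 c2@13, authorship ..11........22
After op 4 (delete): buffer="rdtcaruvbpyt" (len 12), cursors c1@2 c2@11, authorship ..1........2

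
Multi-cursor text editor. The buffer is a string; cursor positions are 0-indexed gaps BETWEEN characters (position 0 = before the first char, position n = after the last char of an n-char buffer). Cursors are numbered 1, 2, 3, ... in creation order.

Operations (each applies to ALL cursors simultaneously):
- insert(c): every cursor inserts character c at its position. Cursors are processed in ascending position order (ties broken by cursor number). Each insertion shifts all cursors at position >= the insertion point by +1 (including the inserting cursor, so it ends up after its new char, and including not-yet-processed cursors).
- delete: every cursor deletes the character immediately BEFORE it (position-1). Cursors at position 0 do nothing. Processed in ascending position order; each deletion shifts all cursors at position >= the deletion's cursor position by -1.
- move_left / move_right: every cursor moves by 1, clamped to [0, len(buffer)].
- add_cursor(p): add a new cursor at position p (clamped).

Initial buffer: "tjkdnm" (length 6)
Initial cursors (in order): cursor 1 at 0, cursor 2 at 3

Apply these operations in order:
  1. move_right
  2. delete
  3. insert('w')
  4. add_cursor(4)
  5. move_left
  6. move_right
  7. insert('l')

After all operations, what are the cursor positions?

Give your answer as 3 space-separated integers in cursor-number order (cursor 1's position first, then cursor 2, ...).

Answer: 2 7 7

Derivation:
After op 1 (move_right): buffer="tjkdnm" (len 6), cursors c1@1 c2@4, authorship ......
After op 2 (delete): buffer="jknm" (len 4), cursors c1@0 c2@2, authorship ....
After op 3 (insert('w')): buffer="wjkwnm" (len 6), cursors c1@1 c2@4, authorship 1..2..
After op 4 (add_cursor(4)): buffer="wjkwnm" (len 6), cursors c1@1 c2@4 c3@4, authorship 1..2..
After op 5 (move_left): buffer="wjkwnm" (len 6), cursors c1@0 c2@3 c3@3, authorship 1..2..
After op 6 (move_right): buffer="wjkwnm" (len 6), cursors c1@1 c2@4 c3@4, authorship 1..2..
After op 7 (insert('l')): buffer="wljkwllnm" (len 9), cursors c1@2 c2@7 c3@7, authorship 11..223..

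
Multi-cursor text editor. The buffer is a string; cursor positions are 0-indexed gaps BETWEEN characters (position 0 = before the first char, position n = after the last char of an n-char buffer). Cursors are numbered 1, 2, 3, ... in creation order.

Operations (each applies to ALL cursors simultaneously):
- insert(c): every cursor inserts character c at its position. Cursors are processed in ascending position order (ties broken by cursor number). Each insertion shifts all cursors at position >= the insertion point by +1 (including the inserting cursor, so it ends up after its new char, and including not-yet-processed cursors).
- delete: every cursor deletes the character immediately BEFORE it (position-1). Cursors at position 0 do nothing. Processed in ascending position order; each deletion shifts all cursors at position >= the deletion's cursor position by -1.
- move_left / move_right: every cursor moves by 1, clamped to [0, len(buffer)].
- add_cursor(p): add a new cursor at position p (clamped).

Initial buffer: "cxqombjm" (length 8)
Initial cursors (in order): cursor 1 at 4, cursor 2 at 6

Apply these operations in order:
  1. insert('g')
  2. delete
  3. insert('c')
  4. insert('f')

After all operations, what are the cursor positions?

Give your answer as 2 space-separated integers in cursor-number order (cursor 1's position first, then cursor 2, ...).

Answer: 6 10

Derivation:
After op 1 (insert('g')): buffer="cxqogmbgjm" (len 10), cursors c1@5 c2@8, authorship ....1..2..
After op 2 (delete): buffer="cxqombjm" (len 8), cursors c1@4 c2@6, authorship ........
After op 3 (insert('c')): buffer="cxqocmbcjm" (len 10), cursors c1@5 c2@8, authorship ....1..2..
After op 4 (insert('f')): buffer="cxqocfmbcfjm" (len 12), cursors c1@6 c2@10, authorship ....11..22..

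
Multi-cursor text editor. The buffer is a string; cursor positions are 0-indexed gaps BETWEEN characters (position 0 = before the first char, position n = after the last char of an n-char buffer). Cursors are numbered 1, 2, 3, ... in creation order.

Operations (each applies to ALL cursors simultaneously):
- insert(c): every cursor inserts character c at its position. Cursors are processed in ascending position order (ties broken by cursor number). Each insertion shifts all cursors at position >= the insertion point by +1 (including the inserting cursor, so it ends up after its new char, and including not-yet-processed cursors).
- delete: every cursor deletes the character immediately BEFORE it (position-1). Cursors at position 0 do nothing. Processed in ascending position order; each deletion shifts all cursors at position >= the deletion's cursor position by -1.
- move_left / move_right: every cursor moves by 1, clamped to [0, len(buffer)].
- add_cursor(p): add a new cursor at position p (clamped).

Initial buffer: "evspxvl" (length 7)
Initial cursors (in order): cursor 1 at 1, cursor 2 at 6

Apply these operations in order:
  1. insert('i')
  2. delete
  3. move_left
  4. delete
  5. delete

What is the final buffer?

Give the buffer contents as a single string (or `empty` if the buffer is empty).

After op 1 (insert('i')): buffer="eivspxvil" (len 9), cursors c1@2 c2@8, authorship .1.....2.
After op 2 (delete): buffer="evspxvl" (len 7), cursors c1@1 c2@6, authorship .......
After op 3 (move_left): buffer="evspxvl" (len 7), cursors c1@0 c2@5, authorship .......
After op 4 (delete): buffer="evspvl" (len 6), cursors c1@0 c2@4, authorship ......
After op 5 (delete): buffer="evsvl" (len 5), cursors c1@0 c2@3, authorship .....

Answer: evsvl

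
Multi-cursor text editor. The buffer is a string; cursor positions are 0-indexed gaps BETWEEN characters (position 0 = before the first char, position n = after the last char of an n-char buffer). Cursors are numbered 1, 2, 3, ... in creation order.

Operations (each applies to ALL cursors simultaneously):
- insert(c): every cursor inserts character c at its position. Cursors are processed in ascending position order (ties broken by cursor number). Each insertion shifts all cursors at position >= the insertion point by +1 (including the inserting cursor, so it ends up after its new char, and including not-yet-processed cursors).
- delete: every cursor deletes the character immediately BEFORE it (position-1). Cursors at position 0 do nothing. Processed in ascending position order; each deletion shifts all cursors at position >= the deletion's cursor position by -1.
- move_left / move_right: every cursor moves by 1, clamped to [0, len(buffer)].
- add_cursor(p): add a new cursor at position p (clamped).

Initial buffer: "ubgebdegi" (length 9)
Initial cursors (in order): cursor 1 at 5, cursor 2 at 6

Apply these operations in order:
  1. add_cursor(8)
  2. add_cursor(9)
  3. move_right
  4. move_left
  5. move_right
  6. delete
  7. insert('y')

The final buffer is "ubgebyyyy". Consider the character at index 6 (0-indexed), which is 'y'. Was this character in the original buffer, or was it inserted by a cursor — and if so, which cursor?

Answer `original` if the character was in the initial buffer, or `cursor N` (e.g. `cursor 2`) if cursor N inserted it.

Answer: cursor 2

Derivation:
After op 1 (add_cursor(8)): buffer="ubgebdegi" (len 9), cursors c1@5 c2@6 c3@8, authorship .........
After op 2 (add_cursor(9)): buffer="ubgebdegi" (len 9), cursors c1@5 c2@6 c3@8 c4@9, authorship .........
After op 3 (move_right): buffer="ubgebdegi" (len 9), cursors c1@6 c2@7 c3@9 c4@9, authorship .........
After op 4 (move_left): buffer="ubgebdegi" (len 9), cursors c1@5 c2@6 c3@8 c4@8, authorship .........
After op 5 (move_right): buffer="ubgebdegi" (len 9), cursors c1@6 c2@7 c3@9 c4@9, authorship .........
After op 6 (delete): buffer="ubgeb" (len 5), cursors c1@5 c2@5 c3@5 c4@5, authorship .....
After op 7 (insert('y')): buffer="ubgebyyyy" (len 9), cursors c1@9 c2@9 c3@9 c4@9, authorship .....1234
Authorship (.=original, N=cursor N): . . . . . 1 2 3 4
Index 6: author = 2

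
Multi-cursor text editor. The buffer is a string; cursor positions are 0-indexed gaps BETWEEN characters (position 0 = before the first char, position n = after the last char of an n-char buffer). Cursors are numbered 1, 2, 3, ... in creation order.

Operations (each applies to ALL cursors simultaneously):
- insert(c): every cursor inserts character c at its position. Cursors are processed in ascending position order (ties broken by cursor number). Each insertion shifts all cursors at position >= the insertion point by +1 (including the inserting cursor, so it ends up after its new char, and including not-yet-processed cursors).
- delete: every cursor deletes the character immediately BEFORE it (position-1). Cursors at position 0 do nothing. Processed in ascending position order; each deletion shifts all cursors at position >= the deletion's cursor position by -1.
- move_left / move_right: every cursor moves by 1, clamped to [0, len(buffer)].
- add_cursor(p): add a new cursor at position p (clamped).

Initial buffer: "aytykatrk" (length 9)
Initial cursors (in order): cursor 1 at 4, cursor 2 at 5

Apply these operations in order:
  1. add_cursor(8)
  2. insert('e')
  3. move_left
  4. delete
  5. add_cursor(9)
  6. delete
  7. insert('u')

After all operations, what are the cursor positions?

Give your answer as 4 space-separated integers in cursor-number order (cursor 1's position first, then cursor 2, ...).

After op 1 (add_cursor(8)): buffer="aytykatrk" (len 9), cursors c1@4 c2@5 c3@8, authorship .........
After op 2 (insert('e')): buffer="aytyekeatrek" (len 12), cursors c1@5 c2@7 c3@11, authorship ....1.2...3.
After op 3 (move_left): buffer="aytyekeatrek" (len 12), cursors c1@4 c2@6 c3@10, authorship ....1.2...3.
After op 4 (delete): buffer="ayteeatek" (len 9), cursors c1@3 c2@4 c3@7, authorship ...12..3.
After op 5 (add_cursor(9)): buffer="ayteeatek" (len 9), cursors c1@3 c2@4 c3@7 c4@9, authorship ...12..3.
After op 6 (delete): buffer="ayeae" (len 5), cursors c1@2 c2@2 c3@4 c4@5, authorship ..2.3
After op 7 (insert('u')): buffer="ayuueaueu" (len 9), cursors c1@4 c2@4 c3@7 c4@9, authorship ..122.334

Answer: 4 4 7 9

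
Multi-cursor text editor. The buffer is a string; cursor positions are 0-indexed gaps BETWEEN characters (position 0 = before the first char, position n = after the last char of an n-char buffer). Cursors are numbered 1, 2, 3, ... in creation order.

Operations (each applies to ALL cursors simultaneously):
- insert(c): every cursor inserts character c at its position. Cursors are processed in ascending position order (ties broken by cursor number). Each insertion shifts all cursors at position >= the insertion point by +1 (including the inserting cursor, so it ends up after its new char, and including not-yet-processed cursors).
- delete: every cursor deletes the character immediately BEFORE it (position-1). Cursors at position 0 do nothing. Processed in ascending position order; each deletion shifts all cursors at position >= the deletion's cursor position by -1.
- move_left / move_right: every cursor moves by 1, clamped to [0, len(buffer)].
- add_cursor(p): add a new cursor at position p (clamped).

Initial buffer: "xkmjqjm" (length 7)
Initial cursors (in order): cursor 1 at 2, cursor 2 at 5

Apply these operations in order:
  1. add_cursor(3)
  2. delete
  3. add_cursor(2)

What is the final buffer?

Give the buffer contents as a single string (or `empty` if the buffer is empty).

Answer: xjjm

Derivation:
After op 1 (add_cursor(3)): buffer="xkmjqjm" (len 7), cursors c1@2 c3@3 c2@5, authorship .......
After op 2 (delete): buffer="xjjm" (len 4), cursors c1@1 c3@1 c2@2, authorship ....
After op 3 (add_cursor(2)): buffer="xjjm" (len 4), cursors c1@1 c3@1 c2@2 c4@2, authorship ....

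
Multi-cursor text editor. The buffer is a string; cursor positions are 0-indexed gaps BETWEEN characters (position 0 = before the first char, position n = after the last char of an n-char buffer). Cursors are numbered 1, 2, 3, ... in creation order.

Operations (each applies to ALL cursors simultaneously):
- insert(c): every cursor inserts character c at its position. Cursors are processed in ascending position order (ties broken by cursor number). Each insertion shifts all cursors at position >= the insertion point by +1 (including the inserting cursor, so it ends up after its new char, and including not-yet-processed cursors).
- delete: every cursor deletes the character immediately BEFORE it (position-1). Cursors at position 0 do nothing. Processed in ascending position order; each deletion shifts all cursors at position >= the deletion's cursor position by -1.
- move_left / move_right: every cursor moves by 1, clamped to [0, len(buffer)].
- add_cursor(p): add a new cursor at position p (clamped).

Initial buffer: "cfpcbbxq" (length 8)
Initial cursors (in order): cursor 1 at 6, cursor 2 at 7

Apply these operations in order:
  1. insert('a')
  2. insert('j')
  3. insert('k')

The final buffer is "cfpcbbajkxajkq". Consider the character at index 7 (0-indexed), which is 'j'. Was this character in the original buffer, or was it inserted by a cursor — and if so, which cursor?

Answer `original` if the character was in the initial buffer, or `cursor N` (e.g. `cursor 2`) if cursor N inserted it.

Answer: cursor 1

Derivation:
After op 1 (insert('a')): buffer="cfpcbbaxaq" (len 10), cursors c1@7 c2@9, authorship ......1.2.
After op 2 (insert('j')): buffer="cfpcbbajxajq" (len 12), cursors c1@8 c2@11, authorship ......11.22.
After op 3 (insert('k')): buffer="cfpcbbajkxajkq" (len 14), cursors c1@9 c2@13, authorship ......111.222.
Authorship (.=original, N=cursor N): . . . . . . 1 1 1 . 2 2 2 .
Index 7: author = 1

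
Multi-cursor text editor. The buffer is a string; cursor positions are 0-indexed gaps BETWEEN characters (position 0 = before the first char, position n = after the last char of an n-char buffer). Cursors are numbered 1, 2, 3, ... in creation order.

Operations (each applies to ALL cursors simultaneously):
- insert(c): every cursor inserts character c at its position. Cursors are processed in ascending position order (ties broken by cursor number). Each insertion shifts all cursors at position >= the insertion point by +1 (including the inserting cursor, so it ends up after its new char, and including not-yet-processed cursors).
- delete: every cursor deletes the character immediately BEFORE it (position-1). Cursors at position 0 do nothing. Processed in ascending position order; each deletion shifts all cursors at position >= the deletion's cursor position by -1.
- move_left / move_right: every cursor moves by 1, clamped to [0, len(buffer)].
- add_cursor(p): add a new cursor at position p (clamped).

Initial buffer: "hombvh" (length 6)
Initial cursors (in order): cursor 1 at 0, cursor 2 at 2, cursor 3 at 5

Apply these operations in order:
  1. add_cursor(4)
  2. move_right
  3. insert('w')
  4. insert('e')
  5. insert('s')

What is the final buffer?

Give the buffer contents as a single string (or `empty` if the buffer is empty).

Answer: hwesomwesbvweshwes

Derivation:
After op 1 (add_cursor(4)): buffer="hombvh" (len 6), cursors c1@0 c2@2 c4@4 c3@5, authorship ......
After op 2 (move_right): buffer="hombvh" (len 6), cursors c1@1 c2@3 c4@5 c3@6, authorship ......
After op 3 (insert('w')): buffer="hwomwbvwhw" (len 10), cursors c1@2 c2@5 c4@8 c3@10, authorship .1..2..4.3
After op 4 (insert('e')): buffer="hweomwebvwehwe" (len 14), cursors c1@3 c2@7 c4@11 c3@14, authorship .11..22..44.33
After op 5 (insert('s')): buffer="hwesomwesbvweshwes" (len 18), cursors c1@4 c2@9 c4@14 c3@18, authorship .111..222..444.333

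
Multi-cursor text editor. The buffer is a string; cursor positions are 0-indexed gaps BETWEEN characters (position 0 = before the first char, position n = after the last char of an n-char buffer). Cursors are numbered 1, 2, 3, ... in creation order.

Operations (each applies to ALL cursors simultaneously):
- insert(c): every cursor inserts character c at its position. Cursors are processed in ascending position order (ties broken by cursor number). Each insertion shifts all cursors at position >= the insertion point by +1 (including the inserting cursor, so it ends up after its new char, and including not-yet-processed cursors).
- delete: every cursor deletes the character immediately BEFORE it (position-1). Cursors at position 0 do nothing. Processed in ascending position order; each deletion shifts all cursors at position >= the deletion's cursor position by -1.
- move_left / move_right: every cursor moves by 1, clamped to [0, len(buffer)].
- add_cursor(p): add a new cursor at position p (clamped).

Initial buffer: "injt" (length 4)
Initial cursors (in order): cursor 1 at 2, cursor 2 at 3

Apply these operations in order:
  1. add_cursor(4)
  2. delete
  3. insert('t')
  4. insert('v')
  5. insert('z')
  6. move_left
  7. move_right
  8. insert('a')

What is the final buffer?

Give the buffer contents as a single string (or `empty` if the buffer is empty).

Answer: itttvvvzzzaaa

Derivation:
After op 1 (add_cursor(4)): buffer="injt" (len 4), cursors c1@2 c2@3 c3@4, authorship ....
After op 2 (delete): buffer="i" (len 1), cursors c1@1 c2@1 c3@1, authorship .
After op 3 (insert('t')): buffer="ittt" (len 4), cursors c1@4 c2@4 c3@4, authorship .123
After op 4 (insert('v')): buffer="itttvvv" (len 7), cursors c1@7 c2@7 c3@7, authorship .123123
After op 5 (insert('z')): buffer="itttvvvzzz" (len 10), cursors c1@10 c2@10 c3@10, authorship .123123123
After op 6 (move_left): buffer="itttvvvzzz" (len 10), cursors c1@9 c2@9 c3@9, authorship .123123123
After op 7 (move_right): buffer="itttvvvzzz" (len 10), cursors c1@10 c2@10 c3@10, authorship .123123123
After op 8 (insert('a')): buffer="itttvvvzzzaaa" (len 13), cursors c1@13 c2@13 c3@13, authorship .123123123123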